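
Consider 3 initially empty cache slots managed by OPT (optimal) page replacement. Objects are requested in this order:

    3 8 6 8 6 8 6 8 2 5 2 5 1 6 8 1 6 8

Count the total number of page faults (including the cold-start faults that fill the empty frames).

7

3: miss, frames [3]
8: miss, frames [3, 8]
6: miss, frames [3, 8, 6]
8: hit
6: hit
8: hit
6: hit
8: hit
2: miss, evict 3, frames [8, 6, 2]
5: miss, evict 8, frames [6, 2, 5]
2: hit
5: hit
1: miss, evict 5, frames [6, 2, 1]
6: hit
8: miss, evict 2, frames [6, 1, 8]
1: hit
6: hit
8: hit
Page faults: 7.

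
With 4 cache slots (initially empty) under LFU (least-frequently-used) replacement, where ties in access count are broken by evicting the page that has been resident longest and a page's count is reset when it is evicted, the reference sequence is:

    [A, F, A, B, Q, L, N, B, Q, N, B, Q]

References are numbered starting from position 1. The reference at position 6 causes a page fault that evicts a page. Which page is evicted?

pos 1: A: fault, frames {A}
pos 2: F: fault, frames {A,F}
pos 3: A: hit
pos 4: B: fault, frames {A,F,B}
pos 5: Q: fault, frames {A,F,B,Q}
pos 6: L: fault, evict F, frames {A,B,Q,L}
At position 6, page F is evicted.

F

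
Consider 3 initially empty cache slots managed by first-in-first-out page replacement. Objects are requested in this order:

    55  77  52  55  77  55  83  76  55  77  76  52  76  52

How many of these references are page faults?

9

55 -> fault, frames (55)
77 -> fault, frames (55 77)
52 -> fault, frames (55 77 52)
55 -> hit
77 -> hit
55 -> hit
83 -> fault, evict 55, frames (77 52 83)
76 -> fault, evict 77, frames (52 83 76)
55 -> fault, evict 52, frames (83 76 55)
77 -> fault, evict 83, frames (76 55 77)
76 -> hit
52 -> fault, evict 76, frames (55 77 52)
76 -> fault, evict 55, frames (77 52 76)
52 -> hit
Page faults: 9.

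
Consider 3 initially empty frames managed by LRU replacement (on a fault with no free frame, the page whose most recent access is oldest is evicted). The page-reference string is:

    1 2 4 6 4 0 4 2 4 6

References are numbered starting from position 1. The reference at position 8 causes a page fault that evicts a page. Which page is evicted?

6

pos 1: 1 -> miss, frames {1}
pos 2: 2 -> miss, frames {1,2}
pos 3: 4 -> miss, frames {1,2,4}
pos 4: 6 -> miss, evict 1, frames {2,4,6}
pos 5: 4 -> hit
pos 6: 0 -> miss, evict 2, frames {6,4,0}
pos 7: 4 -> hit
pos 8: 2 -> miss, evict 6, frames {0,4,2}
At position 8, page 6 is evicted.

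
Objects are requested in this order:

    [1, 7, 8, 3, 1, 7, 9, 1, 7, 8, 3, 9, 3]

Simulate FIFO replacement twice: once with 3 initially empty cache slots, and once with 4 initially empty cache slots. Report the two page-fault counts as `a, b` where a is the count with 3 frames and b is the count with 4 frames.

3 frames: F F F F F F F . . F F . . → 9 faults.
4 frames: F F F F . . F F F F F F . → 10 faults.
10 > 9: adding a frame increased faults — Belady's anomaly.

9, 10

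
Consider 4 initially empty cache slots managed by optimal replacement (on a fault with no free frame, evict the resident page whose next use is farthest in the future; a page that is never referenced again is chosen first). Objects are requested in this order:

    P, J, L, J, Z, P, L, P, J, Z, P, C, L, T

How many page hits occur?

8

P → fault, frames {P}
J → fault, frames {P,J}
L → fault, frames {P,J,L}
J → hit
Z → fault, frames {P,J,L,Z}
P → hit
L → hit
P → hit
J → hit
Z → hit
P → hit
C → fault, evict Z, frames {P,J,L,C}
L → hit
T → fault, evict C, frames {P,J,L,T}
Hits: 8.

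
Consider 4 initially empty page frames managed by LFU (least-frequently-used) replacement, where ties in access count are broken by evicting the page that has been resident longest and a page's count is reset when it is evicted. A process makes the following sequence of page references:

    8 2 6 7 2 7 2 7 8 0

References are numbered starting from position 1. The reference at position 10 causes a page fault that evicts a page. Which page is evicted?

6

pos 1: 8: fault, frames [8]
pos 2: 2: fault, frames [8, 2]
pos 3: 6: fault, frames [8, 2, 6]
pos 4: 7: fault, frames [8, 2, 6, 7]
pos 5: 2: hit
pos 6: 7: hit
pos 7: 2: hit
pos 8: 7: hit
pos 9: 8: hit
pos 10: 0: fault, evict 6, frames [8, 2, 7, 0]
At position 10, page 6 is evicted.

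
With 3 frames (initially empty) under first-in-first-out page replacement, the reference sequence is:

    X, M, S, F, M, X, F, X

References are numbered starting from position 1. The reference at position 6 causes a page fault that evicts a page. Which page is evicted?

pos 1: X → fault, frames (X)
pos 2: M → fault, frames (X M)
pos 3: S → fault, frames (X M S)
pos 4: F → fault, evict X, frames (M S F)
pos 5: M → hit
pos 6: X → fault, evict M, frames (S F X)
At position 6, page M is evicted.

M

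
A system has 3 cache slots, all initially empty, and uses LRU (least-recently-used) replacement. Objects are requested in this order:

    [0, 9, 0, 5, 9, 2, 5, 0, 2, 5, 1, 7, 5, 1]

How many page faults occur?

7

0 → miss, frames {0}
9 → miss, frames {0,9}
0 → hit
5 → miss, frames {9,0,5}
9 → hit
2 → miss, evict 0, frames {5,9,2}
5 → hit
0 → miss, evict 9, frames {2,5,0}
2 → hit
5 → hit
1 → miss, evict 0, frames {2,5,1}
7 → miss, evict 2, frames {5,1,7}
5 → hit
1 → hit
Page faults: 7.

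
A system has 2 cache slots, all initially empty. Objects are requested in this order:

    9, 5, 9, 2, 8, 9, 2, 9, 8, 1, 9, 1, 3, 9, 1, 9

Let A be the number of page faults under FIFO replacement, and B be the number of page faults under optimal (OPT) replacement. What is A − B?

Under FIFO: F F . F F F F . F F F . F . F F → 12 faults.
Under OPT: F F . F F . F . F F . . F . F . → 9 faults.
A − B = 12 − 9 = 3.

3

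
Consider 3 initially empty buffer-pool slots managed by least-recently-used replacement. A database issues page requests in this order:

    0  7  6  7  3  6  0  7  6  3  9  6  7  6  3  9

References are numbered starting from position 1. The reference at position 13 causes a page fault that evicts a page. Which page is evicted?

pos 1: 0 → miss, frames [0]
pos 2: 7 → miss, frames [0, 7]
pos 3: 6 → miss, frames [0, 7, 6]
pos 4: 7 → hit
pos 5: 3 → miss, evict 0, frames [6, 7, 3]
pos 6: 6 → hit
pos 7: 0 → miss, evict 7, frames [3, 6, 0]
pos 8: 7 → miss, evict 3, frames [6, 0, 7]
pos 9: 6 → hit
pos 10: 3 → miss, evict 0, frames [7, 6, 3]
pos 11: 9 → miss, evict 7, frames [6, 3, 9]
pos 12: 6 → hit
pos 13: 7 → miss, evict 3, frames [9, 6, 7]
At position 13, page 3 is evicted.

3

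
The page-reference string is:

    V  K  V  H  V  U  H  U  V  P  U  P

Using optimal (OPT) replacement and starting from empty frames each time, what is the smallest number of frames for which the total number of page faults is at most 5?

3

f=1: 12 faults
f=2: 6 faults
f=3: 5 faults
f=4: 5 faults
f=5: 5 faults
Smallest f with faults ≤ 5 is 3.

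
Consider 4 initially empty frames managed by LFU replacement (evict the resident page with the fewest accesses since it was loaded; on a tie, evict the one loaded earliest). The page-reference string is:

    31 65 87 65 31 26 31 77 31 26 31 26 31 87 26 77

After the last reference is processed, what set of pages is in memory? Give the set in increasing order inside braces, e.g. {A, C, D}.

31 -> miss, frames (31)
65 -> miss, frames (31 65)
87 -> miss, frames (31 65 87)
65 -> hit
31 -> hit
26 -> miss, frames (31 65 87 26)
31 -> hit
77 -> miss, evict 87, frames (31 65 26 77)
31 -> hit
26 -> hit
31 -> hit
26 -> hit
31 -> hit
87 -> miss, evict 77, frames (31 65 26 87)
26 -> hit
77 -> miss, evict 87, frames (31 65 26 77)

{26, 31, 65, 77}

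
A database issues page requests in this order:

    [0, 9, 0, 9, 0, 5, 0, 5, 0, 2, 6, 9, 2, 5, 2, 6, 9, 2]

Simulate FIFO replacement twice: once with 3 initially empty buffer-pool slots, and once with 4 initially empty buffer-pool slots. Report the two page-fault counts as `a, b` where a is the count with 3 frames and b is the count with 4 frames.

10, 5

3 frames: F F . . . F . . . F F F . F F F F . → 10 faults.
4 frames: F F . . . F . . . F F . . . . . . . → 5 faults.
5 < 10: adding a frame reduced faults, as is typical.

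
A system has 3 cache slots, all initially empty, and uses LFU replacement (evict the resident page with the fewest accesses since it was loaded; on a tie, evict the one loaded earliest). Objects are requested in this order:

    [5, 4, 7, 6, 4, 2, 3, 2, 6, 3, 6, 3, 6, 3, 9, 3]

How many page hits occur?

2

5 → miss, frames (5)
4 → miss, frames (5 4)
7 → miss, frames (5 4 7)
6 → miss, evict 5, frames (4 7 6)
4 → hit
2 → miss, evict 7, frames (4 6 2)
3 → miss, evict 6, frames (4 2 3)
2 → hit
6 → miss, evict 3, frames (4 2 6)
3 → miss, evict 6, frames (4 2 3)
6 → miss, evict 3, frames (4 2 6)
3 → miss, evict 6, frames (4 2 3)
6 → miss, evict 3, frames (4 2 6)
3 → miss, evict 6, frames (4 2 3)
9 → miss, evict 3, frames (4 2 9)
3 → miss, evict 9, frames (4 2 3)
Hits: 2.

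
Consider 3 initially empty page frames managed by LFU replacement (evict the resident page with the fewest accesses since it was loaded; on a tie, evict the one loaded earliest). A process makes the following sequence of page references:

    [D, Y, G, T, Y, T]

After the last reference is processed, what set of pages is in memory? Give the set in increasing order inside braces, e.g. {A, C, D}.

{G, T, Y}

D -> miss, frames (D)
Y -> miss, frames (D Y)
G -> miss, frames (D Y G)
T -> miss, evict D, frames (Y G T)
Y -> hit
T -> hit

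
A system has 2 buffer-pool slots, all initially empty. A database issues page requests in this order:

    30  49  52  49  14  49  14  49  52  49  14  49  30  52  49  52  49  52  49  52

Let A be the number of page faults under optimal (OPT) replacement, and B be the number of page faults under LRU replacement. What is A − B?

Under OPT: F F F . F . . . F . F . F F . . . . . . → 8 faults.
Under LRU: F F F . F . . . F . F . F F F . . . . . → 9 faults.
A − B = 8 − 9 = -1.

-1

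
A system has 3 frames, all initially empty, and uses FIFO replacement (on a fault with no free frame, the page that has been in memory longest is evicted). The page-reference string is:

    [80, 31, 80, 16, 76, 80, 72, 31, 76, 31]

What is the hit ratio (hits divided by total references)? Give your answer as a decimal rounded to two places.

80 -> miss, frames (80)
31 -> miss, frames (80 31)
80 -> hit
16 -> miss, frames (80 31 16)
76 -> miss, evict 80, frames (31 16 76)
80 -> miss, evict 31, frames (16 76 80)
72 -> miss, evict 16, frames (76 80 72)
31 -> miss, evict 76, frames (80 72 31)
76 -> miss, evict 80, frames (72 31 76)
31 -> hit
Hits: 2 of 10 references → 2/10 = 0.2000.

0.20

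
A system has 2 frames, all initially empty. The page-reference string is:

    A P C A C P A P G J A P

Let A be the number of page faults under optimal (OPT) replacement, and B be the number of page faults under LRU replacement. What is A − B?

-3

Under OPT: F F F . . F . . F F . F → 7 faults.
Under LRU: F F F F . F F . F F F F → 10 faults.
A − B = 7 − 10 = -3.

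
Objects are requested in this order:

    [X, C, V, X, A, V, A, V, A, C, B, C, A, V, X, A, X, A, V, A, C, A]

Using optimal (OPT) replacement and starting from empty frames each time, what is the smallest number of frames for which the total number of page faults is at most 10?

f=1: 22 faults
f=2: 11 faults
f=3: 8 faults
f=4: 6 faults
f=5: 5 faults
Smallest f with faults ≤ 10 is 3.

3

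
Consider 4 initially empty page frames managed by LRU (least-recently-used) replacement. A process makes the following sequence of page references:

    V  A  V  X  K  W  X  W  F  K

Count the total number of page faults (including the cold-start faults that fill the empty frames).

V → miss, frames [V]
A → miss, frames [V, A]
V → hit
X → miss, frames [A, V, X]
K → miss, frames [A, V, X, K]
W → miss, evict A, frames [V, X, K, W]
X → hit
W → hit
F → miss, evict V, frames [K, X, W, F]
K → hit
Page faults: 6.

6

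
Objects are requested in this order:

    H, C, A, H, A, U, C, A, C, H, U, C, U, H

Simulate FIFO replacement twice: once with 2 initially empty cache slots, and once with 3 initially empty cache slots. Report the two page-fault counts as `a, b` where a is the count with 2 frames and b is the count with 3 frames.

2 frames: F F F F . F F F . F F F . F → 11 faults.
3 frames: F F F . . F . . . F . F . . → 6 faults.
6 < 11: adding a frame reduced faults, as is typical.

11, 6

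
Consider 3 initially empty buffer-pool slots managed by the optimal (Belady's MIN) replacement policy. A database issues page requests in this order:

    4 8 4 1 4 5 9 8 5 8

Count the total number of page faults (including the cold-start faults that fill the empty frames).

4 → miss, frames [4]
8 → miss, frames [4, 8]
4 → hit
1 → miss, frames [4, 8, 1]
4 → hit
5 → miss, evict 1, frames [4, 8, 5]
9 → miss, evict 4, frames [8, 5, 9]
8 → hit
5 → hit
8 → hit
Page faults: 5.

5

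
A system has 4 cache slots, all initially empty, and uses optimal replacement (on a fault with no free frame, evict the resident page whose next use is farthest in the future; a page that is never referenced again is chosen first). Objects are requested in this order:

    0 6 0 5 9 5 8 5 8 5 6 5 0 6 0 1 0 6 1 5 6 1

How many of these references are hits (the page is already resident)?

16

0: miss, frames {0}
6: miss, frames {0,6}
0: hit
5: miss, frames {0,6,5}
9: miss, frames {0,6,5,9}
5: hit
8: miss, evict 9, frames {0,6,5,8}
5: hit
8: hit
5: hit
6: hit
5: hit
0: hit
6: hit
0: hit
1: miss, evict 8, frames {0,6,5,1}
0: hit
6: hit
1: hit
5: hit
6: hit
1: hit
Hits: 16.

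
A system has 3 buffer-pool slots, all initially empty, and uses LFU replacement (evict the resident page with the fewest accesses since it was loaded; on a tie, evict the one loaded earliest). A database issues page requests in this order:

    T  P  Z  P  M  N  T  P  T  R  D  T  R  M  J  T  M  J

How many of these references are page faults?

T → miss, frames (T)
P → miss, frames (T P)
Z → miss, frames (T P Z)
P → hit
M → miss, evict T, frames (P Z M)
N → miss, evict Z, frames (P M N)
T → miss, evict M, frames (P N T)
P → hit
T → hit
R → miss, evict N, frames (P T R)
D → miss, evict R, frames (P T D)
T → hit
R → miss, evict D, frames (P T R)
M → miss, evict R, frames (P T M)
J → miss, evict M, frames (P T J)
T → hit
M → miss, evict J, frames (P T M)
J → miss, evict M, frames (P T J)
Page faults: 13.

13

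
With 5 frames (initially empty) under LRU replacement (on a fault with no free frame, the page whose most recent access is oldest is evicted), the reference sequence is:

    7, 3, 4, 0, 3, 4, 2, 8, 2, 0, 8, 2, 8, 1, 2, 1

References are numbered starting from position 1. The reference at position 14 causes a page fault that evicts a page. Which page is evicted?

pos 1: 7 → miss, frames {7}
pos 2: 3 → miss, frames {7,3}
pos 3: 4 → miss, frames {7,3,4}
pos 4: 0 → miss, frames {7,3,4,0}
pos 5: 3 → hit
pos 6: 4 → hit
pos 7: 2 → miss, frames {7,0,3,4,2}
pos 8: 8 → miss, evict 7, frames {0,3,4,2,8}
pos 9: 2 → hit
pos 10: 0 → hit
pos 11: 8 → hit
pos 12: 2 → hit
pos 13: 8 → hit
pos 14: 1 → miss, evict 3, frames {4,0,2,8,1}
At position 14, page 3 is evicted.

3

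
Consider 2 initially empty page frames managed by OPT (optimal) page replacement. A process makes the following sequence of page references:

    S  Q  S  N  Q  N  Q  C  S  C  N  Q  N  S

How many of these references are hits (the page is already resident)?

6

S: miss, frames {S}
Q: miss, frames {S,Q}
S: hit
N: miss, evict S, frames {Q,N}
Q: hit
N: hit
Q: hit
C: miss, evict Q, frames {N,C}
S: miss, evict N, frames {C,S}
C: hit
N: miss, evict C, frames {S,N}
Q: miss, evict S, frames {N,Q}
N: hit
S: miss, evict Q, frames {N,S}
Hits: 6.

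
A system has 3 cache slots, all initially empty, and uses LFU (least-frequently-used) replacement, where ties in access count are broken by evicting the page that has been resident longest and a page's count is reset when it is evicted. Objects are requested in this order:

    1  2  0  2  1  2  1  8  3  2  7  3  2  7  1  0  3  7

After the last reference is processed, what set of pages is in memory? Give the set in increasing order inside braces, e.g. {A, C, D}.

1 → fault, frames (1)
2 → fault, frames (1 2)
0 → fault, frames (1 2 0)
2 → hit
1 → hit
2 → hit
1 → hit
8 → fault, evict 0, frames (1 2 8)
3 → fault, evict 8, frames (1 2 3)
2 → hit
7 → fault, evict 3, frames (1 2 7)
3 → fault, evict 7, frames (1 2 3)
2 → hit
7 → fault, evict 3, frames (1 2 7)
1 → hit
0 → fault, evict 7, frames (1 2 0)
3 → fault, evict 0, frames (1 2 3)
7 → fault, evict 3, frames (1 2 7)

{1, 2, 7}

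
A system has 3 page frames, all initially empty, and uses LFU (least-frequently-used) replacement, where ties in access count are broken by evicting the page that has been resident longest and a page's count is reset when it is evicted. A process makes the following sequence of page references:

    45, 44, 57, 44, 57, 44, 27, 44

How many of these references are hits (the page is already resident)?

4

45 → fault, frames (45)
44 → fault, frames (45 44)
57 → fault, frames (45 44 57)
44 → hit
57 → hit
44 → hit
27 → fault, evict 45, frames (44 57 27)
44 → hit
Hits: 4.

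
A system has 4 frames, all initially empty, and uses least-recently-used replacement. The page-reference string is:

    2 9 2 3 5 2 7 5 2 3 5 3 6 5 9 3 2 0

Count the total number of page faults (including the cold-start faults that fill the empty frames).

9

2 -> miss, frames [2]
9 -> miss, frames [2, 9]
2 -> hit
3 -> miss, frames [9, 2, 3]
5 -> miss, frames [9, 2, 3, 5]
2 -> hit
7 -> miss, evict 9, frames [3, 5, 2, 7]
5 -> hit
2 -> hit
3 -> hit
5 -> hit
3 -> hit
6 -> miss, evict 7, frames [2, 5, 3, 6]
5 -> hit
9 -> miss, evict 2, frames [3, 6, 5, 9]
3 -> hit
2 -> miss, evict 6, frames [5, 9, 3, 2]
0 -> miss, evict 5, frames [9, 3, 2, 0]
Page faults: 9.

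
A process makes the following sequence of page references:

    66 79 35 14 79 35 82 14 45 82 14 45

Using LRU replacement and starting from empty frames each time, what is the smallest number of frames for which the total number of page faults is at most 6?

f=1: 12 faults
f=2: 12 faults
f=3: 7 faults
f=4: 6 faults
f=5: 6 faults
f=6: 6 faults
Smallest f with faults ≤ 6 is 4.

4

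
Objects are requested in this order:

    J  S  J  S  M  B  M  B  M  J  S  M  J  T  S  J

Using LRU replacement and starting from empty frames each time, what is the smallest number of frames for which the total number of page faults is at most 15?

f=1: 16 faults
f=2: 11 faults
f=3: 8 faults
f=4: 5 faults
f=5: 5 faults
Smallest f with faults ≤ 15 is 2.

2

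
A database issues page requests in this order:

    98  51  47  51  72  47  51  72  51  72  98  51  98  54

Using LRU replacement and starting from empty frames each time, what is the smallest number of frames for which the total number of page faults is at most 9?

f=1: 14 faults
f=2: 10 faults
f=3: 6 faults
f=4: 5 faults
f=5: 5 faults
Smallest f with faults ≤ 9 is 3.

3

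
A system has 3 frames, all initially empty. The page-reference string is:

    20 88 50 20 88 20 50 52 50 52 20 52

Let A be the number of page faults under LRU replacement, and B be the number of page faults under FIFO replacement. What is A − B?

-1

Under LRU: F F F . . . . F . . . . → 4 faults.
Under FIFO: F F F . . . . F . . F . → 5 faults.
A − B = 4 − 5 = -1.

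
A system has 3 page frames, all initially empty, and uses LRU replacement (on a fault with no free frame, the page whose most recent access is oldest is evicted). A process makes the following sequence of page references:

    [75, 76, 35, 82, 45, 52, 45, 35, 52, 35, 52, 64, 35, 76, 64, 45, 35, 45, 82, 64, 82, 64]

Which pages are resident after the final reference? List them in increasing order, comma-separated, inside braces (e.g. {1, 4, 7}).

{45, 64, 82}

75 -> miss, frames [75]
76 -> miss, frames [75, 76]
35 -> miss, frames [75, 76, 35]
82 -> miss, evict 75, frames [76, 35, 82]
45 -> miss, evict 76, frames [35, 82, 45]
52 -> miss, evict 35, frames [82, 45, 52]
45 -> hit
35 -> miss, evict 82, frames [52, 45, 35]
52 -> hit
35 -> hit
52 -> hit
64 -> miss, evict 45, frames [35, 52, 64]
35 -> hit
76 -> miss, evict 52, frames [64, 35, 76]
64 -> hit
45 -> miss, evict 35, frames [76, 64, 45]
35 -> miss, evict 76, frames [64, 45, 35]
45 -> hit
82 -> miss, evict 64, frames [35, 45, 82]
64 -> miss, evict 35, frames [45, 82, 64]
82 -> hit
64 -> hit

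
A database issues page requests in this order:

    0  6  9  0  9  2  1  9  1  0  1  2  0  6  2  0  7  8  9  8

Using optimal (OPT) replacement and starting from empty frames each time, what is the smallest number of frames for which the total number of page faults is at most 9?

4

f=1: 20 faults
f=2: 12 faults
f=3: 10 faults
f=4: 8 faults
f=5: 7 faults
f=6: 7 faults
f=7: 7 faults
Smallest f with faults ≤ 9 is 4.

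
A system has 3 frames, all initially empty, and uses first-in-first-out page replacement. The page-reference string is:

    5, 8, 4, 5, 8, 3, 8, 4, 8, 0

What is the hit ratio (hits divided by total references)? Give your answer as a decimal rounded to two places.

0.50

5 → fault, frames [5]
8 → fault, frames [5, 8]
4 → fault, frames [5, 8, 4]
5 → hit
8 → hit
3 → fault, evict 5, frames [8, 4, 3]
8 → hit
4 → hit
8 → hit
0 → fault, evict 8, frames [4, 3, 0]
Hits: 5 of 10 references → 5/10 = 0.5000.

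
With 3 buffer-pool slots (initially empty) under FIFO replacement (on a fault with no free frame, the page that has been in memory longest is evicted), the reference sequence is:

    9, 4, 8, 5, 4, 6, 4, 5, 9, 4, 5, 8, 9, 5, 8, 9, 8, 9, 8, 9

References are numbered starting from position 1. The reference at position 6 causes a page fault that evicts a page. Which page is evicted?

4

pos 1: 9: fault, frames {9}
pos 2: 4: fault, frames {9,4}
pos 3: 8: fault, frames {9,4,8}
pos 4: 5: fault, evict 9, frames {4,8,5}
pos 5: 4: hit
pos 6: 6: fault, evict 4, frames {8,5,6}
At position 6, page 4 is evicted.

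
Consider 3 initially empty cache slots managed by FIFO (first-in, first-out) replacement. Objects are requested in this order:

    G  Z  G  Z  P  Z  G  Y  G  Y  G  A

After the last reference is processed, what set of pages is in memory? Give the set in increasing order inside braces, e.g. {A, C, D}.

G: fault, frames [G]
Z: fault, frames [G, Z]
G: hit
Z: hit
P: fault, frames [G, Z, P]
Z: hit
G: hit
Y: fault, evict G, frames [Z, P, Y]
G: fault, evict Z, frames [P, Y, G]
Y: hit
G: hit
A: fault, evict P, frames [Y, G, A]

{A, G, Y}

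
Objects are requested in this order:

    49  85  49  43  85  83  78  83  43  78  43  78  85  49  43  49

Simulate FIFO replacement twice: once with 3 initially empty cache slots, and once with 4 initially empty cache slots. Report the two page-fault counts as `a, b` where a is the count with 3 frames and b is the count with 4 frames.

3 frames: F F . F . F F . . . . . F F F . → 8 faults.
4 frames: F F . F . F F . . . . . . F . . → 6 faults.
6 < 8: adding a frame reduced faults, as is typical.

8, 6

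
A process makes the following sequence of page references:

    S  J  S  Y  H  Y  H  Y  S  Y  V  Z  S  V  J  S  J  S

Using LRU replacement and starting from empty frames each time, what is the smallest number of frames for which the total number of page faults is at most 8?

3

f=1: 18 faults
f=2: 11 faults
f=3: 8 faults
f=4: 7 faults
f=5: 7 faults
f=6: 6 faults
Smallest f with faults ≤ 8 is 3.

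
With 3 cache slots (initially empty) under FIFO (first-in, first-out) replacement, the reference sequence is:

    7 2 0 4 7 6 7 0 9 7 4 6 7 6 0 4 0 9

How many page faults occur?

7 -> fault, frames {7}
2 -> fault, frames {7,2}
0 -> fault, frames {7,2,0}
4 -> fault, evict 7, frames {2,0,4}
7 -> fault, evict 2, frames {0,4,7}
6 -> fault, evict 0, frames {4,7,6}
7 -> hit
0 -> fault, evict 4, frames {7,6,0}
9 -> fault, evict 7, frames {6,0,9}
7 -> fault, evict 6, frames {0,9,7}
4 -> fault, evict 0, frames {9,7,4}
6 -> fault, evict 9, frames {7,4,6}
7 -> hit
6 -> hit
0 -> fault, evict 7, frames {4,6,0}
4 -> hit
0 -> hit
9 -> fault, evict 4, frames {6,0,9}
Page faults: 13.

13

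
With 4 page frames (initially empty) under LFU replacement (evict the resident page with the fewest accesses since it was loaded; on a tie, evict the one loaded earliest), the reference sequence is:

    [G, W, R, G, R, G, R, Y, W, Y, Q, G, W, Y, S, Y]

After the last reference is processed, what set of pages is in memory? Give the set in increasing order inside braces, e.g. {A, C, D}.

{G, R, S, Y}

G: miss, frames [G]
W: miss, frames [G, W]
R: miss, frames [G, W, R]
G: hit
R: hit
G: hit
R: hit
Y: miss, frames [G, W, R, Y]
W: hit
Y: hit
Q: miss, evict W, frames [G, R, Y, Q]
G: hit
W: miss, evict Q, frames [G, R, Y, W]
Y: hit
S: miss, evict W, frames [G, R, Y, S]
Y: hit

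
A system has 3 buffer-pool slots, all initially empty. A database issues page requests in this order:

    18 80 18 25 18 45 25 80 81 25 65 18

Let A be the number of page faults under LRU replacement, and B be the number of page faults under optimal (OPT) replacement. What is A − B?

1

Under LRU: F F . F . F . F F . F F → 8 faults.
Under OPT: F F . F . F . . F . F F → 7 faults.
A − B = 8 − 7 = 1.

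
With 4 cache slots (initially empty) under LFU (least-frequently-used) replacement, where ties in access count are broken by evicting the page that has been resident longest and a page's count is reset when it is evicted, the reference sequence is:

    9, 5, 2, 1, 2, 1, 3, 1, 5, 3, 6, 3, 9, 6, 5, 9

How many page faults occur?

9: miss, frames {9}
5: miss, frames {9,5}
2: miss, frames {9,5,2}
1: miss, frames {9,5,2,1}
2: hit
1: hit
3: miss, evict 9, frames {5,2,1,3}
1: hit
5: hit
3: hit
6: miss, evict 5, frames {2,1,3,6}
3: hit
9: miss, evict 6, frames {2,1,3,9}
6: miss, evict 9, frames {2,1,3,6}
5: miss, evict 6, frames {2,1,3,5}
9: miss, evict 5, frames {2,1,3,9}
Page faults: 10.

10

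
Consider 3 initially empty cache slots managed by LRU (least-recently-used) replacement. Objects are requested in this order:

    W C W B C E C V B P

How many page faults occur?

7

W → fault, frames {W}
C → fault, frames {W,C}
W → hit
B → fault, frames {C,W,B}
C → hit
E → fault, evict W, frames {B,C,E}
C → hit
V → fault, evict B, frames {E,C,V}
B → fault, evict E, frames {C,V,B}
P → fault, evict C, frames {V,B,P}
Page faults: 7.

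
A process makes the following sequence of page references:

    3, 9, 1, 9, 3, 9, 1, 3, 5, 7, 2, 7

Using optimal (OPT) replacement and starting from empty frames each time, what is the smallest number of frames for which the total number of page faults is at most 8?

2

f=1: 12 faults
f=2: 8 faults
f=3: 6 faults
f=4: 6 faults
f=5: 6 faults
f=6: 6 faults
Smallest f with faults ≤ 8 is 2.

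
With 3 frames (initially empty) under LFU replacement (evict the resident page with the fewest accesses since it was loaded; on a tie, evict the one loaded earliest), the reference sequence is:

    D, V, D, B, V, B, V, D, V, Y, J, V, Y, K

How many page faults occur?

7

D → miss, frames {D}
V → miss, frames {D,V}
D → hit
B → miss, frames {D,V,B}
V → hit
B → hit
V → hit
D → hit
V → hit
Y → miss, evict B, frames {D,V,Y}
J → miss, evict Y, frames {D,V,J}
V → hit
Y → miss, evict J, frames {D,V,Y}
K → miss, evict Y, frames {D,V,K}
Page faults: 7.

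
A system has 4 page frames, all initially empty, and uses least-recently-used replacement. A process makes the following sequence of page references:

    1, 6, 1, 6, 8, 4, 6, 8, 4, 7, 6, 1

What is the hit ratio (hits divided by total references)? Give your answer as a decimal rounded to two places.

0.50

1 -> miss, frames {1}
6 -> miss, frames {1,6}
1 -> hit
6 -> hit
8 -> miss, frames {1,6,8}
4 -> miss, frames {1,6,8,4}
6 -> hit
8 -> hit
4 -> hit
7 -> miss, evict 1, frames {6,8,4,7}
6 -> hit
1 -> miss, evict 8, frames {4,7,6,1}
Hits: 6 of 12 references → 6/12 = 0.5000.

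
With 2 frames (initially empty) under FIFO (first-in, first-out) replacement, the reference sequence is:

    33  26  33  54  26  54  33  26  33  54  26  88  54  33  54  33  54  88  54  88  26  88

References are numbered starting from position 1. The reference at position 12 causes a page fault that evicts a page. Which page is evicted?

26

pos 1: 33 -> miss, frames (33)
pos 2: 26 -> miss, frames (33 26)
pos 3: 33 -> hit
pos 4: 54 -> miss, evict 33, frames (26 54)
pos 5: 26 -> hit
pos 6: 54 -> hit
pos 7: 33 -> miss, evict 26, frames (54 33)
pos 8: 26 -> miss, evict 54, frames (33 26)
pos 9: 33 -> hit
pos 10: 54 -> miss, evict 33, frames (26 54)
pos 11: 26 -> hit
pos 12: 88 -> miss, evict 26, frames (54 88)
At position 12, page 26 is evicted.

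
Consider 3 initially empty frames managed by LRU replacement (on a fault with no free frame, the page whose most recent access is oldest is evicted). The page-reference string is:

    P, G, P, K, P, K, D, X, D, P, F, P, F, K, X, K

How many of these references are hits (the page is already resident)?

7

P: miss, frames [P]
G: miss, frames [P, G]
P: hit
K: miss, frames [G, P, K]
P: hit
K: hit
D: miss, evict G, frames [P, K, D]
X: miss, evict P, frames [K, D, X]
D: hit
P: miss, evict K, frames [X, D, P]
F: miss, evict X, frames [D, P, F]
P: hit
F: hit
K: miss, evict D, frames [P, F, K]
X: miss, evict P, frames [F, K, X]
K: hit
Hits: 7.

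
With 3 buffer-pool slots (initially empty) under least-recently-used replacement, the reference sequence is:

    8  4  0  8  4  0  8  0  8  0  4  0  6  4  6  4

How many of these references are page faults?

4

8: miss, frames [8]
4: miss, frames [8, 4]
0: miss, frames [8, 4, 0]
8: hit
4: hit
0: hit
8: hit
0: hit
8: hit
0: hit
4: hit
0: hit
6: miss, evict 8, frames [4, 0, 6]
4: hit
6: hit
4: hit
Page faults: 4.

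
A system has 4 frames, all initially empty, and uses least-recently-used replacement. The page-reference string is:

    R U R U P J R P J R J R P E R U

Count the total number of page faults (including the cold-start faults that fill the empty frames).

6

R -> fault, frames [R]
U -> fault, frames [R, U]
R -> hit
U -> hit
P -> fault, frames [R, U, P]
J -> fault, frames [R, U, P, J]
R -> hit
P -> hit
J -> hit
R -> hit
J -> hit
R -> hit
P -> hit
E -> fault, evict U, frames [J, R, P, E]
R -> hit
U -> fault, evict J, frames [P, E, R, U]
Page faults: 6.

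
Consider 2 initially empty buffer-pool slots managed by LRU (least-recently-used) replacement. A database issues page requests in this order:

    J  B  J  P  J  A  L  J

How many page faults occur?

6

J → fault, frames (J)
B → fault, frames (J B)
J → hit
P → fault, evict B, frames (J P)
J → hit
A → fault, evict P, frames (J A)
L → fault, evict J, frames (A L)
J → fault, evict A, frames (L J)
Page faults: 6.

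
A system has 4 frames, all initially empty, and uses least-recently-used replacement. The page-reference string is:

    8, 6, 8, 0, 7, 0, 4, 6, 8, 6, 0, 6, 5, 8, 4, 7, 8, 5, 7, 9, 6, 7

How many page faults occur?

12

8 -> fault, frames {8}
6 -> fault, frames {8,6}
8 -> hit
0 -> fault, frames {6,8,0}
7 -> fault, frames {6,8,0,7}
0 -> hit
4 -> fault, evict 6, frames {8,7,0,4}
6 -> fault, evict 8, frames {7,0,4,6}
8 -> fault, evict 7, frames {0,4,6,8}
6 -> hit
0 -> hit
6 -> hit
5 -> fault, evict 4, frames {8,0,6,5}
8 -> hit
4 -> fault, evict 0, frames {6,5,8,4}
7 -> fault, evict 6, frames {5,8,4,7}
8 -> hit
5 -> hit
7 -> hit
9 -> fault, evict 4, frames {8,5,7,9}
6 -> fault, evict 8, frames {5,7,9,6}
7 -> hit
Page faults: 12.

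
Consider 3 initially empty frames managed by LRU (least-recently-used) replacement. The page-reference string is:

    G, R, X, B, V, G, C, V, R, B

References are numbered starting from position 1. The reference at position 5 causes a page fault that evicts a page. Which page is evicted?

R

pos 1: G → miss, frames {G}
pos 2: R → miss, frames {G,R}
pos 3: X → miss, frames {G,R,X}
pos 4: B → miss, evict G, frames {R,X,B}
pos 5: V → miss, evict R, frames {X,B,V}
At position 5, page R is evicted.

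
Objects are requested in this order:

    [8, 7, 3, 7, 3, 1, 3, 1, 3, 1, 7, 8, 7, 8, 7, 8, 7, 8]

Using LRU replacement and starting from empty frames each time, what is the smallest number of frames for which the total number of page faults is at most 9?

f=1: 18 faults
f=2: 6 faults
f=3: 5 faults
f=4: 4 faults
Smallest f with faults ≤ 9 is 2.

2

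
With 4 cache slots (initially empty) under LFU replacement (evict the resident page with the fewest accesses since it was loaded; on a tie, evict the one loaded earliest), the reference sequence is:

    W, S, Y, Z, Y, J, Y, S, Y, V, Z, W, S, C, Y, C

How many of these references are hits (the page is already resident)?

W: fault, frames [W]
S: fault, frames [W, S]
Y: fault, frames [W, S, Y]
Z: fault, frames [W, S, Y, Z]
Y: hit
J: fault, evict W, frames [S, Y, Z, J]
Y: hit
S: hit
Y: hit
V: fault, evict Z, frames [S, Y, J, V]
Z: fault, evict J, frames [S, Y, V, Z]
W: fault, evict V, frames [S, Y, Z, W]
S: hit
C: fault, evict Z, frames [S, Y, W, C]
Y: hit
C: hit
Hits: 7.

7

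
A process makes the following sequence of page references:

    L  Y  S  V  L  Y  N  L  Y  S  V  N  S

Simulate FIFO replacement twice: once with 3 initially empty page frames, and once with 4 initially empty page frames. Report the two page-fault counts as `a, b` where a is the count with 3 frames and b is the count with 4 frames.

9, 10

3 frames: F F F F F F F . . F F . . → 9 faults.
4 frames: F F F F . . F F F F F F . → 10 faults.
10 > 9: adding a frame increased faults — Belady's anomaly.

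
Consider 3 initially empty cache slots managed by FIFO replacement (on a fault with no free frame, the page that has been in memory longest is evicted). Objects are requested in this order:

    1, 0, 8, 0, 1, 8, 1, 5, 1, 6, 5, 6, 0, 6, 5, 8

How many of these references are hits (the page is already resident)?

1: miss, frames [1]
0: miss, frames [1, 0]
8: miss, frames [1, 0, 8]
0: hit
1: hit
8: hit
1: hit
5: miss, evict 1, frames [0, 8, 5]
1: miss, evict 0, frames [8, 5, 1]
6: miss, evict 8, frames [5, 1, 6]
5: hit
6: hit
0: miss, evict 5, frames [1, 6, 0]
6: hit
5: miss, evict 1, frames [6, 0, 5]
8: miss, evict 6, frames [0, 5, 8]
Hits: 7.

7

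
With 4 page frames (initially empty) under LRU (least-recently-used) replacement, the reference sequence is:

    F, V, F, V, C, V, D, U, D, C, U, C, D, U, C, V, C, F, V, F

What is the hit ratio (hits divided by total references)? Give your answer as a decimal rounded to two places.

0.70

F -> miss, frames [F]
V -> miss, frames [F, V]
F -> hit
V -> hit
C -> miss, frames [F, V, C]
V -> hit
D -> miss, frames [F, C, V, D]
U -> miss, evict F, frames [C, V, D, U]
D -> hit
C -> hit
U -> hit
C -> hit
D -> hit
U -> hit
C -> hit
V -> hit
C -> hit
F -> miss, evict D, frames [U, V, C, F]
V -> hit
F -> hit
Hits: 14 of 20 references → 14/20 = 0.7000.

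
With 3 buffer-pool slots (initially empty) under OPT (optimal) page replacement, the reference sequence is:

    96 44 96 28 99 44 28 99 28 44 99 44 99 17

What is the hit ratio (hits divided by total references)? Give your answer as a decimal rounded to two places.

96 -> miss, frames [96]
44 -> miss, frames [96, 44]
96 -> hit
28 -> miss, frames [96, 44, 28]
99 -> miss, evict 96, frames [44, 28, 99]
44 -> hit
28 -> hit
99 -> hit
28 -> hit
44 -> hit
99 -> hit
44 -> hit
99 -> hit
17 -> miss, evict 99, frames [44, 28, 17]
Hits: 9 of 14 references → 9/14 = 0.6429.

0.64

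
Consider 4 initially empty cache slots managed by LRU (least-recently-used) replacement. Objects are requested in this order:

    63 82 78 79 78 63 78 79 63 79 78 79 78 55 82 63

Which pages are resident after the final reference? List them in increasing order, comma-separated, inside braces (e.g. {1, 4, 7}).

63: fault, frames [63]
82: fault, frames [63, 82]
78: fault, frames [63, 82, 78]
79: fault, frames [63, 82, 78, 79]
78: hit
63: hit
78: hit
79: hit
63: hit
79: hit
78: hit
79: hit
78: hit
55: fault, evict 82, frames [63, 79, 78, 55]
82: fault, evict 63, frames [79, 78, 55, 82]
63: fault, evict 79, frames [78, 55, 82, 63]

{55, 63, 78, 82}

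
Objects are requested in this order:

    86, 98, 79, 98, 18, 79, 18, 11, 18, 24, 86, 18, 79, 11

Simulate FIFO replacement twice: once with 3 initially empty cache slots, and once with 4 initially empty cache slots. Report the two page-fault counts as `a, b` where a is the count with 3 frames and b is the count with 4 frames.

10, 8

3 frames: F F F . F . . F . F F F F F → 10 faults.
4 frames: F F F . F . . F . F F . F . → 8 faults.
8 < 10: adding a frame reduced faults, as is typical.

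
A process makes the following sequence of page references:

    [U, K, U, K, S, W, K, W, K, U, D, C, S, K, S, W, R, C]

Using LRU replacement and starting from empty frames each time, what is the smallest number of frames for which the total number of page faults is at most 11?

4

f=1: 18 faults
f=2: 13 faults
f=3: 12 faults
f=4: 11 faults
f=5: 9 faults
f=6: 7 faults
f=7: 7 faults
Smallest f with faults ≤ 11 is 4.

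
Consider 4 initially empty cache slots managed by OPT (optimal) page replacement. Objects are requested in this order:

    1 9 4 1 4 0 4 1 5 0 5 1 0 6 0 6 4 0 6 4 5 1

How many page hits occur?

15

1 -> fault, frames (1)
9 -> fault, frames (1 9)
4 -> fault, frames (1 9 4)
1 -> hit
4 -> hit
0 -> fault, frames (1 9 4 0)
4 -> hit
1 -> hit
5 -> fault, evict 9, frames (1 4 0 5)
0 -> hit
5 -> hit
1 -> hit
0 -> hit
6 -> fault, evict 1, frames (4 0 5 6)
0 -> hit
6 -> hit
4 -> hit
0 -> hit
6 -> hit
4 -> hit
5 -> hit
1 -> fault, evict 6, frames (4 0 5 1)
Hits: 15.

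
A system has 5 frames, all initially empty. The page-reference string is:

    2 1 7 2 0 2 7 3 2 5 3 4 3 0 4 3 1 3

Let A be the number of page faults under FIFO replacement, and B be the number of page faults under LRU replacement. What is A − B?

-1

Under FIFO: F F F . F . . F . F . F . . . . F . → 8 faults.
Under LRU: F F F . F . . F . F . F . F . . F . → 9 faults.
A − B = 8 − 9 = -1.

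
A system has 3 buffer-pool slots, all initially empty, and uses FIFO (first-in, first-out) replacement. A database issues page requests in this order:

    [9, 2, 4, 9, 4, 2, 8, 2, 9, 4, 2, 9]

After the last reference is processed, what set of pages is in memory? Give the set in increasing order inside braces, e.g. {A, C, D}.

9: fault, frames (9)
2: fault, frames (9 2)
4: fault, frames (9 2 4)
9: hit
4: hit
2: hit
8: fault, evict 9, frames (2 4 8)
2: hit
9: fault, evict 2, frames (4 8 9)
4: hit
2: fault, evict 4, frames (8 9 2)
9: hit

{2, 8, 9}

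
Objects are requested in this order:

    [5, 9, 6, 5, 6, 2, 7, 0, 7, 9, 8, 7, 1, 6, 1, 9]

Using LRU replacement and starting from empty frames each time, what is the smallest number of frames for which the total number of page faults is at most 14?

f=1: 16 faults
f=2: 13 faults
f=3: 11 faults
f=4: 11 faults
f=5: 10 faults
f=6: 9 faults
f=7: 8 faults
f=8: 8 faults
Smallest f with faults ≤ 14 is 2.

2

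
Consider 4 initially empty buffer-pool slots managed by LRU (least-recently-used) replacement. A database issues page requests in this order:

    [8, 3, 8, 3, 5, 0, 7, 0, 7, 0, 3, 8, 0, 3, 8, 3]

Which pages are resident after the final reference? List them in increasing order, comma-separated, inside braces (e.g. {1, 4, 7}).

8: fault, frames (8)
3: fault, frames (8 3)
8: hit
3: hit
5: fault, frames (8 3 5)
0: fault, frames (8 3 5 0)
7: fault, evict 8, frames (3 5 0 7)
0: hit
7: hit
0: hit
3: hit
8: fault, evict 5, frames (7 0 3 8)
0: hit
3: hit
8: hit
3: hit

{0, 3, 7, 8}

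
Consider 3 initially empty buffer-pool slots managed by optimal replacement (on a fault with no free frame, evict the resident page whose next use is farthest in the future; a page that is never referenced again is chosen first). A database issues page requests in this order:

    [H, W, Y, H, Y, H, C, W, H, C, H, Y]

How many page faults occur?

5

H -> miss, frames {H}
W -> miss, frames {H,W}
Y -> miss, frames {H,W,Y}
H -> hit
Y -> hit
H -> hit
C -> miss, evict Y, frames {H,W,C}
W -> hit
H -> hit
C -> hit
H -> hit
Y -> miss, evict C, frames {H,W,Y}
Page faults: 5.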